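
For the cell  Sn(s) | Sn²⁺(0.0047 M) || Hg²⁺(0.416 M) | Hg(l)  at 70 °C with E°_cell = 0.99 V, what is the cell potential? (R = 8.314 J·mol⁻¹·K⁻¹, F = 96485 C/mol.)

1.06 V

Balancing electrons gives n = 2; the reaction quotient is Q = [Sn²⁺]/[Hg²⁺] = 0.0113.
E = E° − (RT/nF) ln Q = 0.99 − (8.314×343)/(2×96485) × (-4.483) = 0.990 + 0.066 = 1.056 V.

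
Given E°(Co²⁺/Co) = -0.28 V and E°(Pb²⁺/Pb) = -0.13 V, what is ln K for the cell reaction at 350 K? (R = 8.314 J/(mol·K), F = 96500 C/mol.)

ln K = 9.9

E°_cell = -0.13 − (-0.28) = 0.15 V, with n = 2 electrons transferred.
At equilibrium E = 0, so the Nernst equation gives ln K = nFE°/RT = (2)(96500)(0.15)/((8.314)(350)) = 9.95.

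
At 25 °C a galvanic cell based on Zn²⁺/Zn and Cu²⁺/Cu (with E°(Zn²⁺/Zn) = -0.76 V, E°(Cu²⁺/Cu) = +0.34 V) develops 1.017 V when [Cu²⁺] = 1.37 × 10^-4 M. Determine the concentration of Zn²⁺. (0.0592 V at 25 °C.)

0.087 M

From the Nernst equation, log Q = n(E° − E)/0.0592 = 2(1.10 − 1.017)/0.0592 = 2.804, so Q = 637.
With Q = [Zn²⁺]/[Cu²⁺] and the known concentrations, [Zn²⁺] in the numerator gives [Zn²⁺] = 0.087 M.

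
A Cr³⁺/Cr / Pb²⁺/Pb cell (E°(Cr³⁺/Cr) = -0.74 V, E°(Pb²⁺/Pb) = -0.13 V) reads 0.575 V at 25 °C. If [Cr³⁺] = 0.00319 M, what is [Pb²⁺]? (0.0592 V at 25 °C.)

0.0014 M

From the Nernst equation, log Q = n(E° − E)/0.0592 = 6(0.61 − 0.575)/0.0592 = 3.547, so Q = 3530.
With Q = [Cr³⁺]^2/[Pb²⁺]^3 and the known concentrations, [Pb²⁺]^3 in the denominator gives [Pb²⁺] = 0.0014 M.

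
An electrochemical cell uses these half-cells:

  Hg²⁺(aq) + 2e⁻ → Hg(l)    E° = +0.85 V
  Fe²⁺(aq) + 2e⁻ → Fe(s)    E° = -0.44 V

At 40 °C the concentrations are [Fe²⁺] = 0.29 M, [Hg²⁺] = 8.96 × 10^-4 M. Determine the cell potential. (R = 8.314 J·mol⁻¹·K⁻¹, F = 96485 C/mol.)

The Hg²⁺/Hg couple has the higher reduction potential and acts as the cathode, so E°_cell = +0.85 − (-0.44) = 1.29 V.
Balancing electrons gives n = 2; the reaction quotient is Q = [Fe²⁺]/[Hg²⁺] = 324.
E = E° − (RT/nF) ln Q = 1.29 − (8.314×313)/(2×96485) × (5.780) = 1.290 − 0.078 = 1.212 V.

1.21 V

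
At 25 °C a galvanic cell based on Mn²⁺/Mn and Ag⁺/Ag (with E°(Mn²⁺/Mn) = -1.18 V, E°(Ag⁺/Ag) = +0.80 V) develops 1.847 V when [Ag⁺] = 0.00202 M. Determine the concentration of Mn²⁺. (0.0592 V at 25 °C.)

From the Nernst equation, log Q = n(E° − E)/0.0592 = 2(1.98 − 1.847)/0.0592 = 4.493, so Q = 3.11 × 10^4.
With Q = [Mn²⁺]/[Ag⁺]^2 and the known concentrations, [Mn²⁺] in the numerator gives [Mn²⁺] = 0.13 M.

0.13 M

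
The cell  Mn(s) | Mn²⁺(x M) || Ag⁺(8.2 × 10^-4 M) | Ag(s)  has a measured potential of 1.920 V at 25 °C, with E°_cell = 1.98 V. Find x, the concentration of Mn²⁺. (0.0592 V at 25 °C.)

From the Nernst equation, log Q = n(E° − E)/0.0592 = 2(1.98 − 1.920)/0.0592 = 2.027, so Q = 106.
With Q = [Mn²⁺]/[Ag⁺]^2 and the known concentrations, [Mn²⁺] in the numerator gives [Mn²⁺] = 7.2 × 10^-5 M.

7.2 × 10^-5 M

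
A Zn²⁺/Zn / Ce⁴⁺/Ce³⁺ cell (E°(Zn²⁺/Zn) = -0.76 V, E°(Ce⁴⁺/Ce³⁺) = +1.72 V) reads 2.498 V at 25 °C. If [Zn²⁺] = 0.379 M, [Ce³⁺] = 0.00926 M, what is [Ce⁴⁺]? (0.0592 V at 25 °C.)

From the Nernst equation, log Q = n(E° − E)/0.0592 = 2(2.48 − 2.498)/0.0592 = -0.608, so Q = 0.247.
With Q = [Zn²⁺]·[Ce³⁺]^2/[Ce⁴⁺]^2 and the known concentrations, [Ce⁴⁺]^2 in the denominator gives [Ce⁴⁺] = 0.011 M.

0.011 M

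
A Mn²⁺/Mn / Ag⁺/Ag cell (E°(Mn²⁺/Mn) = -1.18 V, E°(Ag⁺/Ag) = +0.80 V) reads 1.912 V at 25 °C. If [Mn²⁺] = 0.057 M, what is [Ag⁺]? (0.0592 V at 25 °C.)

From the Nernst equation, log Q = n(E° − E)/0.0592 = 2(1.98 − 1.912)/0.0592 = 2.297, so Q = 198.
With Q = [Mn²⁺]/[Ag⁺]^2 and the known concentrations, [Ag⁺]^2 in the denominator gives [Ag⁺] = 0.017 M.

0.017 M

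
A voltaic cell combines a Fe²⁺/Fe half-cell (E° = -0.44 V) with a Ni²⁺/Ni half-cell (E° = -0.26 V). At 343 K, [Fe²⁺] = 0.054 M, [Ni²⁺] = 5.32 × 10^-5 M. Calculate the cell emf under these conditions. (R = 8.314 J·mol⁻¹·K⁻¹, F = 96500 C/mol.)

The Ni²⁺/Ni couple has the higher reduction potential and acts as the cathode, so E°_cell = -0.26 − (-0.44) = 0.18 V.
Balancing electrons gives n = 2; the reaction quotient is Q = [Fe²⁺]/[Ni²⁺] = 1020.
E = E° − (RT/nF) ln Q = 0.18 − (8.314×343)/(2×96500) × (6.923) = 0.180 − 0.102 = 0.078 V.

0.078 V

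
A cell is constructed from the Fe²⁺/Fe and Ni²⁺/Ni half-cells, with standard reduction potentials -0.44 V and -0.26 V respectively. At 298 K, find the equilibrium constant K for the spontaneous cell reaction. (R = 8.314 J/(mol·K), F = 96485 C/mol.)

E°_cell = -0.26 − (-0.44) = 0.18 V, with n = 2 electrons transferred.
At equilibrium E = 0, so the Nernst equation gives ln K = nFE°/RT = (2)(96485)(0.18)/((8.314)(298)) = 14.02.
K = e^14.02 = 1.2 × 10^6.

1.2 × 10^6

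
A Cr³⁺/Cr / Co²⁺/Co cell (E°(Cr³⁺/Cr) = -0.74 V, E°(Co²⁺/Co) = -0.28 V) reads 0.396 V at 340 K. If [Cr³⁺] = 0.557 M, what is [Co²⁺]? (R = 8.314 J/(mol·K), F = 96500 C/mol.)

0.0086 M

From the Nernst equation, ln Q = nF(E° − E)/RT = 6×96500×(0.46 − 0.396)/(8.314×340) = 13.109, so Q = 4.93 × 10^5.
With Q = [Cr³⁺]^2/[Co²⁺]^3 and the known concentrations, [Co²⁺]^3 in the denominator gives [Co²⁺] = 0.0086 M.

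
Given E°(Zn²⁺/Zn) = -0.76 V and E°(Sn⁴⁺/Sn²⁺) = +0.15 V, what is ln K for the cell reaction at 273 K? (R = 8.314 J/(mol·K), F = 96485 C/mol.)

E°_cell = +0.15 − (-0.76) = 0.91 V, with n = 2 electrons transferred.
At equilibrium E = 0, so the Nernst equation gives ln K = nFE°/RT = (2)(96485)(0.91)/((8.314)(273)) = 77.37.

ln K = 77.4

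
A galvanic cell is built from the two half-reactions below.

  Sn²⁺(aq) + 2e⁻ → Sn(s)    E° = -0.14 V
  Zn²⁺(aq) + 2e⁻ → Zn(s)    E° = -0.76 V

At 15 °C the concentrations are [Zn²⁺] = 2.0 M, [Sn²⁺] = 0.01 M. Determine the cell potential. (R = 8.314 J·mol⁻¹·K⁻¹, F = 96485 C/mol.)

0.554 V

The Sn²⁺/Sn couple has the higher reduction potential and acts as the cathode, so E°_cell = -0.14 − (-0.76) = 0.62 V.
Balancing electrons gives n = 2; the reaction quotient is Q = [Zn²⁺]/[Sn²⁺] = 200.
E = E° − (RT/nF) ln Q = 0.62 − (8.314×288)/(2×96485) × (5.298) = 0.620 − 0.066 = 0.554 V.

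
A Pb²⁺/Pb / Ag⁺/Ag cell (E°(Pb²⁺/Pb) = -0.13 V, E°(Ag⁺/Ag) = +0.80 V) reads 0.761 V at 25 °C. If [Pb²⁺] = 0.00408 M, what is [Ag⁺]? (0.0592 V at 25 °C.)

From the Nernst equation, log Q = n(E° − E)/0.0592 = 2(0.93 − 0.761)/0.0592 = 5.709, so Q = 5.12 × 10^5.
With Q = [Pb²⁺]/[Ag⁺]^2 and the known concentrations, [Ag⁺]^2 in the denominator gives [Ag⁺] = 8.9 × 10^-5 M.

8.9 × 10^-5 M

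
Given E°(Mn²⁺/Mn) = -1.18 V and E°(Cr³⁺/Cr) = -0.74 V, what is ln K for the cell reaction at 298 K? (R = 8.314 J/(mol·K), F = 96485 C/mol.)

ln K = 102.8

E°_cell = -0.74 − (-1.18) = 0.44 V, with n = 6 electrons transferred.
At equilibrium E = 0, so the Nernst equation gives ln K = nFE°/RT = (6)(96485)(0.44)/((8.314)(298)) = 102.81.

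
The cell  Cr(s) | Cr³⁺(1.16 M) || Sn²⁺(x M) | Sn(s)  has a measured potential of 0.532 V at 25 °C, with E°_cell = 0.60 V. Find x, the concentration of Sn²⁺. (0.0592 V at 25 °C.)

From the Nernst equation, log Q = n(E° − E)/0.0592 = 6(0.60 − 0.532)/0.0592 = 6.892, so Q = 7.8 × 10^6.
With Q = [Cr³⁺]^2/[Sn²⁺]^3 and the known concentrations, [Sn²⁺]^3 in the denominator gives [Sn²⁺] = 0.0056 M.

0.0056 M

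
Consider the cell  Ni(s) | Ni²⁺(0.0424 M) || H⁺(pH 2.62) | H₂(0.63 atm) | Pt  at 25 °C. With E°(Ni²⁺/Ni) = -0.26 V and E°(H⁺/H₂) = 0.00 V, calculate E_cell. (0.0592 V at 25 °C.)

0.15 V

The hydrogen couple is the cathode, so E°_cell = 0.26 V; n = 2.
[H⁺] = 10^(−2.62) = 0.0024 M, and Q = [Ni²⁺]·P(H₂) / [H⁺]^2 = 4640.
E = E° − (0.0592/2) log Q = 0.26 − (0.0592/2)(3.667) = 0.151 V.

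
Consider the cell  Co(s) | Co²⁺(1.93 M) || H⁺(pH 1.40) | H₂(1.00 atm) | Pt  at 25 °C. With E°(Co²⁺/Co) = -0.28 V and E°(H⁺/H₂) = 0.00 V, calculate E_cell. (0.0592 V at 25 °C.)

The hydrogen couple is the cathode, so E°_cell = 0.28 V; n = 2.
[H⁺] = 10^(−1.40) = 0.040 M, and Q = [Co²⁺]·P(H₂) / [H⁺]^2 = 1220.
E = E° − (0.0592/2) log Q = 0.28 − (0.0592/2)(3.086) = 0.189 V.

0.19 V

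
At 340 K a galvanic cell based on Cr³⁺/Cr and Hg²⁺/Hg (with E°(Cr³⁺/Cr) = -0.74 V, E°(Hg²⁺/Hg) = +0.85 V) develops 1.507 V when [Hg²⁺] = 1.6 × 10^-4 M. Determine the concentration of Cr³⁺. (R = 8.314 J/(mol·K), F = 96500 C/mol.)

From the Nernst equation, ln Q = nF(E° − E)/RT = 6×96500×(1.59 − 1.507)/(8.314×340) = 17.001, so Q = 2.42 × 10^7.
With Q = [Cr³⁺]^2/[Hg²⁺]^3 and the known concentrations, [Cr³⁺]^2 in the numerator gives [Cr³⁺] = 0.01 M.

0.01 M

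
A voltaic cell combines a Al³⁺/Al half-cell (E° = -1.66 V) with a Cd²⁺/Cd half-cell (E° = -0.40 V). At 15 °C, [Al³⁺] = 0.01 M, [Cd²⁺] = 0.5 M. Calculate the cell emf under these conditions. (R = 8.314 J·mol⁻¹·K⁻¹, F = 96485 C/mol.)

1.29 V

The Cd²⁺/Cd couple has the higher reduction potential and acts as the cathode, so E°_cell = -0.40 − (-1.66) = 1.26 V.
Balancing electrons gives n = 6; the reaction quotient is Q = [Al³⁺]^2/[Cd²⁺]^3 = 8 × 10^-4.
E = E° − (RT/nF) ln Q = 1.26 − (8.314×288)/(6×96485) × (-7.131) = 1.260 + 0.029 = 1.289 V.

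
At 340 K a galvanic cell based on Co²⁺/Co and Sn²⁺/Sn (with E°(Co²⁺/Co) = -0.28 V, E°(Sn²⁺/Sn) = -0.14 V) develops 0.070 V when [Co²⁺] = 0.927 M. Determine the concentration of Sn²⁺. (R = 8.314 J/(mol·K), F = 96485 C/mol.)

0.0078 M

From the Nernst equation, ln Q = nF(E° − E)/RT = 2×96485×(0.14 − 0.070)/(8.314×340) = 4.779, so Q = 119.
With Q = [Co²⁺]/[Sn²⁺] and the known concentrations, [Sn²⁺] in the denominator gives [Sn²⁺] = 0.0078 M.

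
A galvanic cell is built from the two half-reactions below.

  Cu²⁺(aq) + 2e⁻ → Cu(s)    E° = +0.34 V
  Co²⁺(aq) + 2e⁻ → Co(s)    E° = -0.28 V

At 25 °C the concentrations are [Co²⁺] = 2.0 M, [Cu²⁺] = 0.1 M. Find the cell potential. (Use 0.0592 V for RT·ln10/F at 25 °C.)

The Cu²⁺/Cu couple has the higher reduction potential and acts as the cathode, so E°_cell = +0.34 − (-0.28) = 0.62 V.
Balancing electrons gives n = 2; the reaction quotient is Q = [Co²⁺]/[Cu²⁺] = 20.0.
At 25 °C, E = E° − (0.0592/n) log Q = 0.62 − (0.0592/2)(1.301) = 0.620 − 0.039 = 0.581 V.

0.581 V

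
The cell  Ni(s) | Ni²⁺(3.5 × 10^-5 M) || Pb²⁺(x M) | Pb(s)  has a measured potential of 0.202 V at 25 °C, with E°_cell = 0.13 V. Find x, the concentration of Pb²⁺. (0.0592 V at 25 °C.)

0.0095 M

From the Nernst equation, log Q = n(E° − E)/0.0592 = 2(0.13 − 0.202)/0.0592 = -2.432, so Q = 0.00369.
With Q = [Ni²⁺]/[Pb²⁺] and the known concentrations, [Pb²⁺] in the denominator gives [Pb²⁺] = 0.0095 M.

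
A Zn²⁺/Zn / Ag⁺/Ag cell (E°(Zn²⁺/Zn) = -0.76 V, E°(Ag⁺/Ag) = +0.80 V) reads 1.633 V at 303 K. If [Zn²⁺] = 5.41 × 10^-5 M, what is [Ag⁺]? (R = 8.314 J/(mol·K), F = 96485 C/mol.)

From the Nernst equation, ln Q = nF(E° − E)/RT = 2×96485×(1.56 − 1.633)/(8.314×303) = -5.592, so Q = 0.00373.
With Q = [Zn²⁺]/[Ag⁺]^2 and the known concentrations, [Ag⁺]^2 in the denominator gives [Ag⁺] = 0.12 M.

0.12 M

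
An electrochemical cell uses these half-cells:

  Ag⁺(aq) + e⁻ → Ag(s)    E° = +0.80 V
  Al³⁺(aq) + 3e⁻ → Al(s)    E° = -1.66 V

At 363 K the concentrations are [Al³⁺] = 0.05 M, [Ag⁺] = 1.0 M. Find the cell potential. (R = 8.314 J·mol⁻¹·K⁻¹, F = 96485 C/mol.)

2.49 V

The Ag⁺/Ag couple has the higher reduction potential and acts as the cathode, so E°_cell = +0.80 − (-1.66) = 2.46 V.
Balancing electrons gives n = 3; the reaction quotient is Q = [Al³⁺]/[Ag⁺]^3 = 0.0500.
E = E° − (RT/nF) ln Q = 2.46 − (8.314×363)/(3×96485) × (-2.996) = 2.460 + 0.031 = 2.491 V.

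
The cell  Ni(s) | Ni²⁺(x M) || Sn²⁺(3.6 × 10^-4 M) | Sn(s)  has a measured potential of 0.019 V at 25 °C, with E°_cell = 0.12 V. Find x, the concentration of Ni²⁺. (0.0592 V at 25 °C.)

From the Nernst equation, log Q = n(E° − E)/0.0592 = 2(0.12 − 0.019)/0.0592 = 3.412, so Q = 2580.
With Q = [Ni²⁺]/[Sn²⁺] and the known concentrations, [Ni²⁺] in the numerator gives [Ni²⁺] = 0.93 M.

0.93 M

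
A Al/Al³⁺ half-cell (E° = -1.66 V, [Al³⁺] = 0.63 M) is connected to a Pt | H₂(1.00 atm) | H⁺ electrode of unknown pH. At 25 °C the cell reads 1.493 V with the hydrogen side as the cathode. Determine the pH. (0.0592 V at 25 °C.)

E°_cell = 1.66 V and n = 6.
log Q = n(E° − E)/0.0592 = 6×(1.66 − 1.493)/0.0592 = 16.926.
With Q = [Al³⁺]^2·P(H₂)^3 / [H⁺]^6, solving for [H⁺] gives log[H⁺] = -2.888, so pH = 2.89.

pH = 2.89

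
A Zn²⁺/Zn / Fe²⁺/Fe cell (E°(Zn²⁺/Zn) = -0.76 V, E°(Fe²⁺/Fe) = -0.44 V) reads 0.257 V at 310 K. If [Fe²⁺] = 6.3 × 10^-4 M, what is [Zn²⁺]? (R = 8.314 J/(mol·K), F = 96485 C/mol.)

From the Nernst equation, ln Q = nF(E° − E)/RT = 2×96485×(0.32 − 0.257)/(8.314×310) = 4.717, so Q = 112.
With Q = [Zn²⁺]/[Fe²⁺] and the known concentrations, [Zn²⁺] in the numerator gives [Zn²⁺] = 0.07 M.

0.07 M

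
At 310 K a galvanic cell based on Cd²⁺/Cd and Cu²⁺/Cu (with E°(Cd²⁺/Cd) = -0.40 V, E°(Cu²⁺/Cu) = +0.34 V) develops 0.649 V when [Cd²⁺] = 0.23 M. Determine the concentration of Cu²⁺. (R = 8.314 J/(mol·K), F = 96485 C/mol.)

From the Nernst equation, ln Q = nF(E° − E)/RT = 2×96485×(0.74 − 0.649)/(8.314×310) = 6.813, so Q = 910.
With Q = [Cd²⁺]/[Cu²⁺] and the known concentrations, [Cu²⁺] in the denominator gives [Cu²⁺] = 2.5 × 10^-4 M.

2.5 × 10^-4 M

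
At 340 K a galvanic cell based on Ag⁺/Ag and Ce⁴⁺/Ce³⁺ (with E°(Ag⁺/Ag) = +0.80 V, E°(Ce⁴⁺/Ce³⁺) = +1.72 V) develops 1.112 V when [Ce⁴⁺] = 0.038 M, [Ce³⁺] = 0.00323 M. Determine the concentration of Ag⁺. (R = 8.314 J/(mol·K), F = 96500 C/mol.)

From the Nernst equation, ln Q = nF(E° − E)/RT = 1×96500×(0.92 − 1.112)/(8.314×340) = -6.555, so Q = 0.00142.
With Q = [Ag⁺]·[Ce³⁺]/[Ce⁴⁺] and the known concentrations, [Ag⁺] in the numerator gives [Ag⁺] = 0.017 M.

0.017 M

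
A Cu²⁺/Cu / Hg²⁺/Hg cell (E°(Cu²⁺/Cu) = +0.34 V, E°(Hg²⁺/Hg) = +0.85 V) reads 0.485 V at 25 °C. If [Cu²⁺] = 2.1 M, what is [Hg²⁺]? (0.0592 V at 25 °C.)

From the Nernst equation, log Q = n(E° − E)/0.0592 = 2(0.51 − 0.485)/0.0592 = 0.845, so Q = 6.99.
With Q = [Cu²⁺]/[Hg²⁺] and the known concentrations, [Hg²⁺] in the denominator gives [Hg²⁺] = 0.3 M.

0.3 M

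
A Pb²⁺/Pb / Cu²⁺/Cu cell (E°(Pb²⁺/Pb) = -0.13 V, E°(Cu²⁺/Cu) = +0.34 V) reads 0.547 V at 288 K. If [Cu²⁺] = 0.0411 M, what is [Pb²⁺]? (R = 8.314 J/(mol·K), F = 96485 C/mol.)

8.3 × 10^-5 M

From the Nernst equation, ln Q = nF(E° − E)/RT = 2×96485×(0.47 − 0.547)/(8.314×288) = -6.206, so Q = 0.00202.
With Q = [Pb²⁺]/[Cu²⁺] and the known concentrations, [Pb²⁺] in the numerator gives [Pb²⁺] = 8.3 × 10^-5 M.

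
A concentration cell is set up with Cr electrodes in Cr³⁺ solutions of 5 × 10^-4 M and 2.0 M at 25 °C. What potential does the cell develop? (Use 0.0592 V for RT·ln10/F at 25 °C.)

0.071 V

Both half-cells are Cr³⁺/Cr, so E°_cell = 0. The concentrated side is the cathode; the cell reaction moves Cr³⁺ from high to low concentration with n = 3.
Q = [Cr³⁺]_dilute/[Cr³⁺]_conc = 5 × 10^-4/2.0 = 2.5 × 10^-4.
E = 0 − (0.0592/3) log Q = −(0.0592/3)(-3.602) = 0.0711 V.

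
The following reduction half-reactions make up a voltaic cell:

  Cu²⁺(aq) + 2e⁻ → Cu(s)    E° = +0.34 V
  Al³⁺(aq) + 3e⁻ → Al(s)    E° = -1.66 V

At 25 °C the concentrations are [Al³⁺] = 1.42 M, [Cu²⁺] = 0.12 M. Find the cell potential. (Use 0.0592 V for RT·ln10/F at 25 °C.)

1.97 V

The Cu²⁺/Cu couple has the higher reduction potential and acts as the cathode, so E°_cell = +0.34 − (-1.66) = 2.00 V.
Balancing electrons gives n = 6; the reaction quotient is Q = [Al³⁺]^2/[Cu²⁺]^3 = 1170.
At 25 °C, E = E° − (0.0592/n) log Q = 2.00 − (0.0592/6)(3.067) = 2.000 − 0.030 = 1.970 V.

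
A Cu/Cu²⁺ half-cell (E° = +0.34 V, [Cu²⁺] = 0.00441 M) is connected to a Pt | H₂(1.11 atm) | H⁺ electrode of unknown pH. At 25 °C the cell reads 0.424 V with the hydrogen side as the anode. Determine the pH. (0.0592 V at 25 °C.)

pH = 2.57

E°_cell = 0.34 V and n = 2.
log Q = n(E° − E)/0.0592 = 2×(0.34 − 0.424)/0.0592 = -2.838.
With Q = [H⁺]^2 / ([Cu²⁺]·P(H₂)), solving for [H⁺] gives log[H⁺] = -2.574, so pH = 2.57.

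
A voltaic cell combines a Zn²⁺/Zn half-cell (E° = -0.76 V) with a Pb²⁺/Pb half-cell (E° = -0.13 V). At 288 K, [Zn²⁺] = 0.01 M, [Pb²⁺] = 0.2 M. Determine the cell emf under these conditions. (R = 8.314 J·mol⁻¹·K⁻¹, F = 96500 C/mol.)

0.667 V

The Pb²⁺/Pb couple has the higher reduction potential and acts as the cathode, so E°_cell = -0.13 − (-0.76) = 0.63 V.
Balancing electrons gives n = 2; the reaction quotient is Q = [Zn²⁺]/[Pb²⁺] = 0.0500.
E = E° − (RT/nF) ln Q = 0.63 − (8.314×288)/(2×96500) × (-2.996) = 0.630 + 0.037 = 0.667 V.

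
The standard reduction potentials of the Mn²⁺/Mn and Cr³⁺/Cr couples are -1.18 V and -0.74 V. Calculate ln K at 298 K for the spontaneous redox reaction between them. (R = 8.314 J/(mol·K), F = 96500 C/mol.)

ln K = 102.8

E°_cell = -0.74 − (-1.18) = 0.44 V, with n = 6 electrons transferred.
At equilibrium E = 0, so the Nernst equation gives ln K = nFE°/RT = (6)(96500)(0.44)/((8.314)(298)) = 102.83.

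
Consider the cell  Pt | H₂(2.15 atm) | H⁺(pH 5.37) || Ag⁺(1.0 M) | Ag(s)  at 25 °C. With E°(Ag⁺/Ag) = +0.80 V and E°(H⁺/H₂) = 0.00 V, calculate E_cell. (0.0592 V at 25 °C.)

1.13 V

The Ag⁺/Ag couple is the cathode, so E°_cell = 0.80 V; n = 2.
[H⁺] = 10^(−5.37) = 4.3 × 10^-6 M, and Q = [H⁺]^2 / ([Ag⁺]^2·P(H₂)) = 8.46 × 10^-12.
E = E° − (0.0592/2) log Q = 0.80 − (0.0592/2)(-11.072) = 1.128 V.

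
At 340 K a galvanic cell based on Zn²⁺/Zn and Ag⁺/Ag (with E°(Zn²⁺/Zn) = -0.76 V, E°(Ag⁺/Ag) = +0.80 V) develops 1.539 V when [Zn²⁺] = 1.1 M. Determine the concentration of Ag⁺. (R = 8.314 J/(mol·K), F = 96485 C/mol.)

0.51 M

From the Nernst equation, ln Q = nF(E° − E)/RT = 2×96485×(1.56 − 1.539)/(8.314×340) = 1.434, so Q = 4.19.
With Q = [Zn²⁺]/[Ag⁺]^2 and the known concentrations, [Ag⁺]^2 in the denominator gives [Ag⁺] = 0.51 M.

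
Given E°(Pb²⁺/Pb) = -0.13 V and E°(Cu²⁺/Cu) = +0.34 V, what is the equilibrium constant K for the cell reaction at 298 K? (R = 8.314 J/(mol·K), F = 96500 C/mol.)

E°_cell = +0.34 − (-0.13) = 0.47 V, with n = 2 electrons transferred.
At equilibrium E = 0, so the Nernst equation gives ln K = nFE°/RT = (2)(96500)(0.47)/((8.314)(298)) = 36.61.
K = e^36.61 = 8 × 10^15.

8 × 10^15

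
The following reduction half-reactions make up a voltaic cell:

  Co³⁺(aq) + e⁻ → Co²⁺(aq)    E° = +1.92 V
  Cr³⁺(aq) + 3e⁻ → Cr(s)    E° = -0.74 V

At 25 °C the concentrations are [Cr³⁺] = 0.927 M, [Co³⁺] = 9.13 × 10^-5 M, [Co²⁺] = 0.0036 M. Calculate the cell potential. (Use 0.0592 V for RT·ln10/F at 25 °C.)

2.57 V

The Co³⁺/Co²⁺ couple has the higher reduction potential and acts as the cathode, so E°_cell = +1.92 − (-0.74) = 2.66 V.
Balancing electrons gives n = 3; the reaction quotient is Q = [Cr³⁺]·[Co²⁺]^3/[Co³⁺]^3 = 5.68 × 10^4.
At 25 °C, E = E° − (0.0592/n) log Q = 2.66 − (0.0592/3)(4.755) = 2.660 − 0.094 = 2.566 V.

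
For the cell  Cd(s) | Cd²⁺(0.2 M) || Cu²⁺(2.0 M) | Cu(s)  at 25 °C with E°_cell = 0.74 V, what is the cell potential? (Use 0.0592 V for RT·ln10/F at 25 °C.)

Balancing electrons gives n = 2; the reaction quotient is Q = [Cd²⁺]/[Cu²⁺] = 0.100.
At 25 °C, E = E° − (0.0592/n) log Q = 0.74 − (0.0592/2)(-1.000) = 0.740 + 0.030 = 0.770 V.

0.770 V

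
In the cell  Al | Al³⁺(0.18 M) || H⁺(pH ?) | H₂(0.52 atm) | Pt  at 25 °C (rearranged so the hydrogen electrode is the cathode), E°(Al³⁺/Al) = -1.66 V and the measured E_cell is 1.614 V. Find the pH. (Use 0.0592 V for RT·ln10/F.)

pH = 1.17

E°_cell = 1.66 V and n = 6.
log Q = n(E° − E)/0.0592 = 6×(1.66 − 1.614)/0.0592 = 4.662.
With Q = [Al³⁺]^2·P(H₂)^3 / [H⁺]^6, solving for [H⁺] gives log[H⁺] = -1.167, so pH = 1.17.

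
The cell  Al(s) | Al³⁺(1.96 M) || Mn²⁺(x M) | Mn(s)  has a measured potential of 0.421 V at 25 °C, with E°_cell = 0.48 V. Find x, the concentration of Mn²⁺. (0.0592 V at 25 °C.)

0.016 M

From the Nernst equation, log Q = n(E° − E)/0.0592 = 6(0.48 − 0.421)/0.0592 = 5.980, so Q = 9.54 × 10^5.
With Q = [Al³⁺]^2/[Mn²⁺]^3 and the known concentrations, [Mn²⁺]^3 in the denominator gives [Mn²⁺] = 0.016 M.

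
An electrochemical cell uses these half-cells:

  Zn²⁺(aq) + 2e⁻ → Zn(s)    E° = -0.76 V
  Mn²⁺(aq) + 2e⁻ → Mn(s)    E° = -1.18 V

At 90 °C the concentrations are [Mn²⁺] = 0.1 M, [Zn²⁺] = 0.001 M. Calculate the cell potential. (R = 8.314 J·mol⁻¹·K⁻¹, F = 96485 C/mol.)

0.348 V

The Zn²⁺/Zn couple has the higher reduction potential and acts as the cathode, so E°_cell = -0.76 − (-1.18) = 0.42 V.
Balancing electrons gives n = 2; the reaction quotient is Q = [Mn²⁺]/[Zn²⁺] = 100.
E = E° − (RT/nF) ln Q = 0.42 − (8.314×363)/(2×96485) × (4.605) = 0.420 − 0.072 = 0.348 V.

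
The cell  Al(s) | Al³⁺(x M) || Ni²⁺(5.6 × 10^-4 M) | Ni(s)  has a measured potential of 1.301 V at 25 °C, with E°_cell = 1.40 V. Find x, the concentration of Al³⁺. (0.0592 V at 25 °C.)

From the Nernst equation, log Q = n(E° − E)/0.0592 = 6(1.40 − 1.301)/0.0592 = 10.034, so Q = 1.08 × 10^10.
With Q = [Al³⁺]^2/[Ni²⁺]^3 and the known concentrations, [Al³⁺]^2 in the numerator gives [Al³⁺] = 1.4 M.

1.4 M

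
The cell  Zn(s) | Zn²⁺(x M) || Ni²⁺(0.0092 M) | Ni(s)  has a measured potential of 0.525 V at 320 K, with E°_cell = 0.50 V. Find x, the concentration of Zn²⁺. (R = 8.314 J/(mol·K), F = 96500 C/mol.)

From the Nernst equation, ln Q = nF(E° − E)/RT = 2×96500×(0.50 − 0.525)/(8.314×320) = -1.814, so Q = 0.163.
With Q = [Zn²⁺]/[Ni²⁺] and the known concentrations, [Zn²⁺] in the numerator gives [Zn²⁺] = 0.0015 M.

0.0015 M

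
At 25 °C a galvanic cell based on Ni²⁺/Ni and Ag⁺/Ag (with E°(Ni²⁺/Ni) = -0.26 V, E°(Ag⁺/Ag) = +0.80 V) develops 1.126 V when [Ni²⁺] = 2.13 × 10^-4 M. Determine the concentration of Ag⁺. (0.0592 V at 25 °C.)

0.19 M

From the Nernst equation, log Q = n(E° − E)/0.0592 = 2(1.06 − 1.126)/0.0592 = -2.230, so Q = 0.00589.
With Q = [Ni²⁺]/[Ag⁺]^2 and the known concentrations, [Ag⁺]^2 in the denominator gives [Ag⁺] = 0.19 M.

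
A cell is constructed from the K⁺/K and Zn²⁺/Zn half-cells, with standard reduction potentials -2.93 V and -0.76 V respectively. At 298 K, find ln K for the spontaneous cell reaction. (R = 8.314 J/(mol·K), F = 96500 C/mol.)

E°_cell = -0.76 − (-2.93) = 2.17 V, with n = 2 electrons transferred.
At equilibrium E = 0, so the Nernst equation gives ln K = nFE°/RT = (2)(96500)(2.17)/((8.314)(298)) = 169.04.

ln K = 169.0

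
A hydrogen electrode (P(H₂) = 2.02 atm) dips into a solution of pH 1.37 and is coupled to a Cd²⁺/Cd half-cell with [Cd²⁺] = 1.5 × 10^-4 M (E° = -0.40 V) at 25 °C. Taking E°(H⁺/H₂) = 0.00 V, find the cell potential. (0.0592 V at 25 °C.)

0.42 V

The hydrogen couple is the cathode, so E°_cell = 0.40 V; n = 2.
[H⁺] = 10^(−1.37) = 0.043 M, and Q = [Cd²⁺]·P(H₂) / [H⁺]^2 = 0.167.
E = E° − (0.0592/2) log Q = 0.40 − (0.0592/2)(-0.779) = 0.423 V.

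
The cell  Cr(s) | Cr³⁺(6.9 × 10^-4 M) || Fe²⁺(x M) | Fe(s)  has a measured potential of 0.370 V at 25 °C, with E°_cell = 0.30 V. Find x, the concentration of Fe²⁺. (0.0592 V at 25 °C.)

From the Nernst equation, log Q = n(E° − E)/0.0592 = 6(0.30 − 0.370)/0.0592 = -7.095, so Q = 8.04 × 10^-8.
With Q = [Cr³⁺]^2/[Fe²⁺]^3 and the known concentrations, [Fe²⁺]^3 in the denominator gives [Fe²⁺] = 1.8 M.

1.8 M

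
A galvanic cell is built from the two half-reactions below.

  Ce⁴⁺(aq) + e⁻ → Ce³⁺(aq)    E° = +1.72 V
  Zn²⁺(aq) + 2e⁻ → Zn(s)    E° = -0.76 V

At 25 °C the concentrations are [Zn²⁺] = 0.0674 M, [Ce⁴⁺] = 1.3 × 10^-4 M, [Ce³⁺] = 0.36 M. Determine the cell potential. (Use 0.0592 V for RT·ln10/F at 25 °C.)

The Ce⁴⁺/Ce³⁺ couple has the higher reduction potential and acts as the cathode, so E°_cell = +1.72 − (-0.76) = 2.48 V.
Balancing electrons gives n = 2; the reaction quotient is Q = [Zn²⁺]·[Ce³⁺]^2/[Ce⁴⁺]^2 = 5.17 × 10^5.
At 25 °C, E = E° − (0.0592/n) log Q = 2.48 − (0.0592/2)(5.713) = 2.480 − 0.169 = 2.311 V.

2.31 V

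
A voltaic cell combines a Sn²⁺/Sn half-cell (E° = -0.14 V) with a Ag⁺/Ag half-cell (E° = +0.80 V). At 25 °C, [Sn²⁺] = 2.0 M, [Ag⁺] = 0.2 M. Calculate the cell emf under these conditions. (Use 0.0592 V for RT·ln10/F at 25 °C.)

The Ag⁺/Ag couple has the higher reduction potential and acts as the cathode, so E°_cell = +0.80 − (-0.14) = 0.94 V.
Balancing electrons gives n = 2; the reaction quotient is Q = [Sn²⁺]/[Ag⁺]^2 = 50.0.
At 25 °C, E = E° − (0.0592/n) log Q = 0.94 − (0.0592/2)(1.699) = 0.940 − 0.050 = 0.890 V.

0.890 V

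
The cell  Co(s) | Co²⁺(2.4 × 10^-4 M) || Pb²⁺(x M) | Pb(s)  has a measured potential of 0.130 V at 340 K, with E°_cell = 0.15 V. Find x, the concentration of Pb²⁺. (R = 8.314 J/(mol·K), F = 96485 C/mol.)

From the Nernst equation, ln Q = nF(E° − E)/RT = 2×96485×(0.15 − 0.130)/(8.314×340) = 1.365, so Q = 3.92.
With Q = [Co²⁺]/[Pb²⁺] and the known concentrations, [Pb²⁺] in the denominator gives [Pb²⁺] = 6.1 × 10^-5 M.

6.1 × 10^-5 M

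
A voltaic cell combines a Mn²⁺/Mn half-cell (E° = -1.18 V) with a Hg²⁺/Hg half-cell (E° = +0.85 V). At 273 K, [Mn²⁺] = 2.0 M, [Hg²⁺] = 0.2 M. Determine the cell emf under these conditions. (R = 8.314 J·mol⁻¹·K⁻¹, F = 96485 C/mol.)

2.00 V

The Hg²⁺/Hg couple has the higher reduction potential and acts as the cathode, so E°_cell = +0.85 − (-1.18) = 2.03 V.
Balancing electrons gives n = 2; the reaction quotient is Q = [Mn²⁺]/[Hg²⁺] = 10.0.
E = E° − (RT/nF) ln Q = 2.03 − (8.314×273)/(2×96485) × (2.303) = 2.030 − 0.027 = 2.003 V.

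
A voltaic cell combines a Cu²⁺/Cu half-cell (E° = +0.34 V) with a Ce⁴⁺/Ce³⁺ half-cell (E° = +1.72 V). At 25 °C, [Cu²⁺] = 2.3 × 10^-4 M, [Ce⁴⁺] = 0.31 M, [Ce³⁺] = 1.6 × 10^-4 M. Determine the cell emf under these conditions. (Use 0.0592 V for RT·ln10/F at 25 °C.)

The Ce⁴⁺/Ce³⁺ couple has the higher reduction potential and acts as the cathode, so E°_cell = +1.72 − (+0.34) = 1.38 V.
Balancing electrons gives n = 2; the reaction quotient is Q = [Cu²⁺]·[Ce³⁺]^2/[Ce⁴⁺]^2 = 6.13 × 10^-11.
At 25 °C, E = E° − (0.0592/n) log Q = 1.38 − (0.0592/2)(-10.213) = 1.380 + 0.302 = 1.682 V.

1.68 V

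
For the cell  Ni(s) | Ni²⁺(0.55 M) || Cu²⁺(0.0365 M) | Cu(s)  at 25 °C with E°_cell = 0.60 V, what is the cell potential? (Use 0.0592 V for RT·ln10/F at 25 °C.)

Balancing electrons gives n = 2; the reaction quotient is Q = [Ni²⁺]/[Cu²⁺] = 15.1.
At 25 °C, E = E° − (0.0592/n) log Q = 0.60 − (0.0592/2)(1.178) = 0.600 − 0.035 = 0.565 V.

0.565 V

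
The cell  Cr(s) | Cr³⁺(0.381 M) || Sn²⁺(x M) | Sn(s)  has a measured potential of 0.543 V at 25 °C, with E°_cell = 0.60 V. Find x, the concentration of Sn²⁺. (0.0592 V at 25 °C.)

0.0062 M

From the Nernst equation, log Q = n(E° − E)/0.0592 = 6(0.60 − 0.543)/0.0592 = 5.777, so Q = 5.98 × 10^5.
With Q = [Cr³⁺]^2/[Sn²⁺]^3 and the known concentrations, [Sn²⁺]^3 in the denominator gives [Sn²⁺] = 0.0062 M.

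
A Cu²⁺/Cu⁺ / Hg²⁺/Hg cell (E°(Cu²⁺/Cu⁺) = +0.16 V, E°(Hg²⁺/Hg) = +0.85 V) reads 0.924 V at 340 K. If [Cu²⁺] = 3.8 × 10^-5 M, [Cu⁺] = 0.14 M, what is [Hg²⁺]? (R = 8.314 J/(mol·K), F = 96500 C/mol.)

From the Nernst equation, ln Q = nF(E° − E)/RT = 2×96500×(0.69 − 0.924)/(8.314×340) = -15.977, so Q = 1.15 × 10^-7.
With Q = [Cu²⁺]^2/([Cu⁺]^2·[Hg²⁺]) and the known concentrations, [Hg²⁺] in the denominator gives [Hg²⁺] = 0.64 M.

0.64 M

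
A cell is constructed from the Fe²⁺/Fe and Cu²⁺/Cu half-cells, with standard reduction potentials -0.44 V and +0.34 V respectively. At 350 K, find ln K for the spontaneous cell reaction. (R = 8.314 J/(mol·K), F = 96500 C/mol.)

E°_cell = +0.34 − (-0.44) = 0.78 V, with n = 2 electrons transferred.
At equilibrium E = 0, so the Nernst equation gives ln K = nFE°/RT = (2)(96500)(0.78)/((8.314)(350)) = 51.73.

ln K = 51.7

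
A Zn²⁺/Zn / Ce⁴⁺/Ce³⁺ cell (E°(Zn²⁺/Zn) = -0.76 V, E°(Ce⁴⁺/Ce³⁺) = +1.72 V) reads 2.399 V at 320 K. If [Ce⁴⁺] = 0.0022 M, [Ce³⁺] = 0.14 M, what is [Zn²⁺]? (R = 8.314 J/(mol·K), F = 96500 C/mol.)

0.088 M

From the Nernst equation, ln Q = nF(E° − E)/RT = 2×96500×(2.48 − 2.399)/(8.314×320) = 5.876, so Q = 356.
With Q = [Zn²⁺]·[Ce³⁺]^2/[Ce⁴⁺]^2 and the known concentrations, [Zn²⁺] in the numerator gives [Zn²⁺] = 0.088 M.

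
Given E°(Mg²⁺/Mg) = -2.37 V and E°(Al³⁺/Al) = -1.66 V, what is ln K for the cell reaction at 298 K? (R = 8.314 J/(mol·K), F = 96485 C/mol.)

ln K = 165.9

E°_cell = -1.66 − (-2.37) = 0.71 V, with n = 6 electrons transferred.
At equilibrium E = 0, so the Nernst equation gives ln K = nFE°/RT = (6)(96485)(0.71)/((8.314)(298)) = 165.90.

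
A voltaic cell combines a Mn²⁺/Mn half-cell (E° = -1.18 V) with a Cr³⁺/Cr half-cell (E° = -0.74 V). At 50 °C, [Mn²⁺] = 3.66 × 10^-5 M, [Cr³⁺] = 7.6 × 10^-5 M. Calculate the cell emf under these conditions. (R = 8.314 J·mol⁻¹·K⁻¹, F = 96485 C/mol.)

The Cr³⁺/Cr couple has the higher reduction potential and acts as the cathode, so E°_cell = -0.74 − (-1.18) = 0.44 V.
Balancing electrons gives n = 6; the reaction quotient is Q = [Mn²⁺]^3/[Cr³⁺]^2 = 8.49 × 10^-6.
E = E° − (RT/nF) ln Q = 0.44 − (8.314×323)/(6×96485) × (-11.677) = 0.440 + 0.054 = 0.494 V.

0.494 V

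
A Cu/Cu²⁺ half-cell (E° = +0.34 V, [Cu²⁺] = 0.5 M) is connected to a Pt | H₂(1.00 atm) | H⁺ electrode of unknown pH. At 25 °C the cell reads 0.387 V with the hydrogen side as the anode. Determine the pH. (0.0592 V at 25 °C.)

E°_cell = 0.34 V and n = 2.
log Q = n(E° − E)/0.0592 = 2×(0.34 − 0.387)/0.0592 = -1.588.
With Q = [H⁺]^2 / ([Cu²⁺]·P(H₂)), solving for [H⁺] gives log[H⁺] = -0.944, so pH = 0.94.

pH = 0.94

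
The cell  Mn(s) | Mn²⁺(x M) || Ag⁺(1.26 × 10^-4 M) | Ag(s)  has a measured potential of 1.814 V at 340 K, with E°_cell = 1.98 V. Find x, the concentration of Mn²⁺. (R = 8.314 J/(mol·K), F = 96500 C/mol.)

From the Nernst equation, ln Q = nF(E° − E)/RT = 2×96500×(1.98 − 1.814)/(8.314×340) = 11.334, so Q = 8.36 × 10^4.
With Q = [Mn²⁺]/[Ag⁺]^2 and the known concentrations, [Mn²⁺] in the numerator gives [Mn²⁺] = 0.0013 M.

0.0013 M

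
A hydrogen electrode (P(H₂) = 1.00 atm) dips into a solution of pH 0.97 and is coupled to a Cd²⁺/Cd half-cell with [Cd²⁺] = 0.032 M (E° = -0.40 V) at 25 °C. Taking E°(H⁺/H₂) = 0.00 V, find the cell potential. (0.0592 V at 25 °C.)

The hydrogen couple is the cathode, so E°_cell = 0.40 V; n = 2.
[H⁺] = 10^(−0.97) = 0.11 M, and Q = [Cd²⁺]·P(H₂) / [H⁺]^2 = 2.79.
E = E° − (0.0592/2) log Q = 0.40 − (0.0592/2)(0.445) = 0.387 V.

0.39 V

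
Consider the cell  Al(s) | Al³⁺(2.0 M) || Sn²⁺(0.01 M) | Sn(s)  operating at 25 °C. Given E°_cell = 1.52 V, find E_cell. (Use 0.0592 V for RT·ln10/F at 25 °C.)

Balancing electrons gives n = 6; the reaction quotient is Q = [Al³⁺]^2/[Sn²⁺]^3 = 4 × 10^6.
At 25 °C, E = E° − (0.0592/n) log Q = 1.52 − (0.0592/6)(6.602) = 1.520 − 0.065 = 1.455 V.

1.45 V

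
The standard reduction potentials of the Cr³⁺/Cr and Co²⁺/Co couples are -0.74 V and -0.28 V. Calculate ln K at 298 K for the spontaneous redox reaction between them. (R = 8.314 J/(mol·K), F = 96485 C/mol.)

E°_cell = -0.28 − (-0.74) = 0.46 V, with n = 6 electrons transferred.
At equilibrium E = 0, so the Nernst equation gives ln K = nFE°/RT = (6)(96485)(0.46)/((8.314)(298)) = 107.48.

ln K = 107.5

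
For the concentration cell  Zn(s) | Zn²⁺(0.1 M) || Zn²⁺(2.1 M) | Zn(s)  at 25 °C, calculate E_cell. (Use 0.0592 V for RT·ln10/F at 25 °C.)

Both half-cells are Zn²⁺/Zn, so E°_cell = 0. The concentrated side is the cathode; the cell reaction moves Zn²⁺ from high to low concentration with n = 2.
Q = [Zn²⁺]_dilute/[Zn²⁺]_conc = 0.1/2.1 = 0.0476.
E = 0 − (0.0592/2) log Q = −(0.0592/2)(-1.322) = 0.0391 V.

0.039 V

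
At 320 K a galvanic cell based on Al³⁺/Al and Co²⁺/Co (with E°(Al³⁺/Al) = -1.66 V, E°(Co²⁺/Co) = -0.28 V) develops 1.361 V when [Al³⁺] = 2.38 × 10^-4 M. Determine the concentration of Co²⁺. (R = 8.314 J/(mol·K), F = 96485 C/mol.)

9.7 × 10^-4 M

From the Nernst equation, ln Q = nF(E° − E)/RT = 6×96485×(1.38 − 1.361)/(8.314×320) = 4.134, so Q = 62.4.
With Q = [Al³⁺]^2/[Co²⁺]^3 and the known concentrations, [Co²⁺]^3 in the denominator gives [Co²⁺] = 9.7 × 10^-4 M.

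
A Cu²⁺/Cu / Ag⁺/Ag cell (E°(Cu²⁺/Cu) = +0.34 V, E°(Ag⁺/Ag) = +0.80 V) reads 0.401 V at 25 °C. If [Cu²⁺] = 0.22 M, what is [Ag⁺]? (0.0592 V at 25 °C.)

From the Nernst equation, log Q = n(E° − E)/0.0592 = 2(0.46 − 0.401)/0.0592 = 1.993, so Q = 98.5.
With Q = [Cu²⁺]/[Ag⁺]^2 and the known concentrations, [Ag⁺]^2 in the denominator gives [Ag⁺] = 0.047 M.

0.047 M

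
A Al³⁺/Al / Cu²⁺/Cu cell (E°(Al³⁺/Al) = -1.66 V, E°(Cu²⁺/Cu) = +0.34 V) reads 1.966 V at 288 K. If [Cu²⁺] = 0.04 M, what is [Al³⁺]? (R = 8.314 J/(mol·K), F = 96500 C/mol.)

0.49 M

From the Nernst equation, ln Q = nF(E° − E)/RT = 6×96500×(2.00 − 1.966)/(8.314×288) = 8.222, so Q = 3720.
With Q = [Al³⁺]^2/[Cu²⁺]^3 and the known concentrations, [Al³⁺]^2 in the numerator gives [Al³⁺] = 0.49 M.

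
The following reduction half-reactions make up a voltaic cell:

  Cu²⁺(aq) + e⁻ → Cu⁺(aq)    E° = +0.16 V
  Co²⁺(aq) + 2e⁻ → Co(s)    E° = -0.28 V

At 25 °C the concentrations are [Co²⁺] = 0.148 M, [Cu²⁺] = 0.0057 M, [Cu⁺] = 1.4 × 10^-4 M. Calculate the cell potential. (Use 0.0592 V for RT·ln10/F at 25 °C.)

0.560 V

The Cu²⁺/Cu⁺ couple has the higher reduction potential and acts as the cathode, so E°_cell = +0.16 − (-0.28) = 0.44 V.
Balancing electrons gives n = 2; the reaction quotient is Q = [Co²⁺]·[Cu⁺]^2/[Cu²⁺]^2 = 8.93 × 10^-5.
At 25 °C, E = E° − (0.0592/n) log Q = 0.44 − (0.0592/2)(-4.049) = 0.440 + 0.120 = 0.560 V.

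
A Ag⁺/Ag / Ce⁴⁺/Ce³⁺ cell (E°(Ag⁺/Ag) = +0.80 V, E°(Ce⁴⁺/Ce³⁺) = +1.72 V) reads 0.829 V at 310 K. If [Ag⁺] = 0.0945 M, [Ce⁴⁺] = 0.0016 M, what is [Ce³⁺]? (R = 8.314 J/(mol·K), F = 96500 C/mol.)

0.51 M

From the Nernst equation, ln Q = nF(E° − E)/RT = 1×96500×(0.92 − 0.829)/(8.314×310) = 3.407, so Q = 30.2.
With Q = [Ag⁺]·[Ce³⁺]/[Ce⁴⁺] and the known concentrations, [Ce³⁺] in the numerator gives [Ce³⁺] = 0.51 M.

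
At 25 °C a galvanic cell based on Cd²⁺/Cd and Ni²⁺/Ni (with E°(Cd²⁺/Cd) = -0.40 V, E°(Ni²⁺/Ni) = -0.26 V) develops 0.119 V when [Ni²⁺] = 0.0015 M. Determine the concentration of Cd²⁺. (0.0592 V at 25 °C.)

From the Nernst equation, log Q = n(E° − E)/0.0592 = 2(0.14 − 0.119)/0.0592 = 0.709, so Q = 5.12.
With Q = [Cd²⁺]/[Ni²⁺] and the known concentrations, [Cd²⁺] in the numerator gives [Cd²⁺] = 0.0077 M.

0.0077 M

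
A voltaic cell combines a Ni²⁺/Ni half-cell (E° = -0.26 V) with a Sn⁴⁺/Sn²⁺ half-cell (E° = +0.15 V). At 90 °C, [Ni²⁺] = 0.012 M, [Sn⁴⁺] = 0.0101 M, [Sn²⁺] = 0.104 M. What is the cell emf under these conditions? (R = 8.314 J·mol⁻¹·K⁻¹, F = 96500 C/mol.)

0.443 V

The Sn⁴⁺/Sn²⁺ couple has the higher reduction potential and acts as the cathode, so E°_cell = +0.15 − (-0.26) = 0.41 V.
Balancing electrons gives n = 2; the reaction quotient is Q = [Ni²⁺]·[Sn²⁺]/[Sn⁴⁺] = 0.124.
E = E° − (RT/nF) ln Q = 0.41 − (8.314×363)/(2×96500) × (-2.091) = 0.410 + 0.033 = 0.443 V.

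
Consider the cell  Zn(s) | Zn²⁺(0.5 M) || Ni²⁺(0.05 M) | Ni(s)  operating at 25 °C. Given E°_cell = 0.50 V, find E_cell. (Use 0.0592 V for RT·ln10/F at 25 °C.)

0.470 V

Balancing electrons gives n = 2; the reaction quotient is Q = [Zn²⁺]/[Ni²⁺] = 10.0.
At 25 °C, E = E° − (0.0592/n) log Q = 0.50 − (0.0592/2)(1.000) = 0.500 − 0.030 = 0.470 V.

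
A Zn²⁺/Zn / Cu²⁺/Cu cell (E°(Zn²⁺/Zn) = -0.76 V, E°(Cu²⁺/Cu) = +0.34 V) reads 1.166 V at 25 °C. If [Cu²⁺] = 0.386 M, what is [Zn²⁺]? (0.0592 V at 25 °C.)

0.0023 M

From the Nernst equation, log Q = n(E° − E)/0.0592 = 2(1.10 − 1.166)/0.0592 = -2.230, so Q = 0.00589.
With Q = [Zn²⁺]/[Cu²⁺] and the known concentrations, [Zn²⁺] in the numerator gives [Zn²⁺] = 0.0023 M.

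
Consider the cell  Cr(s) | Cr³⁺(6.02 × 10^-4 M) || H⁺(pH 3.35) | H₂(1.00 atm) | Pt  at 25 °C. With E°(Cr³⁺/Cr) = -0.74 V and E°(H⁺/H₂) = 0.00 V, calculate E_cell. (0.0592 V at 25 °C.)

0.61 V

The hydrogen couple is the cathode, so E°_cell = 0.74 V; n = 6.
[H⁺] = 10^(−3.35) = 4.5 × 10^-4 M, and Q = [Cr³⁺]^2·P(H₂)^3 / [H⁺]^6 = 4.56 × 10^13.
E = E° − (0.0592/6) log Q = 0.74 − (0.0592/6)(13.659) = 0.605 V.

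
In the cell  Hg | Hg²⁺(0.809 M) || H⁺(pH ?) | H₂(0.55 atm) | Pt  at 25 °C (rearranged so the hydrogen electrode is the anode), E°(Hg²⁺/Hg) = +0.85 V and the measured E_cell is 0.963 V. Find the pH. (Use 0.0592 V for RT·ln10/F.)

E°_cell = 0.85 V and n = 2.
log Q = n(E° − E)/0.0592 = 2×(0.85 − 0.963)/0.0592 = -3.818.
With Q = [H⁺]^2 / ([Hg²⁺]·P(H₂)), solving for [H⁺] gives log[H⁺] = -2.085, so pH = 2.08.

pH = 2.08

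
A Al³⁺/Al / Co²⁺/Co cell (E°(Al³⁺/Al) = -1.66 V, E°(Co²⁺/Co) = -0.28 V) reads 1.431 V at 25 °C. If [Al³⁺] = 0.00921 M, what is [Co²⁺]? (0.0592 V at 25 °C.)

From the Nernst equation, log Q = n(E° − E)/0.0592 = 6(1.38 − 1.431)/0.0592 = -5.169, so Q = 6.78 × 10^-6.
With Q = [Al³⁺]^2/[Co²⁺]^3 and the known concentrations, [Co²⁺]^3 in the denominator gives [Co²⁺] = 2.3 M.

2.3 M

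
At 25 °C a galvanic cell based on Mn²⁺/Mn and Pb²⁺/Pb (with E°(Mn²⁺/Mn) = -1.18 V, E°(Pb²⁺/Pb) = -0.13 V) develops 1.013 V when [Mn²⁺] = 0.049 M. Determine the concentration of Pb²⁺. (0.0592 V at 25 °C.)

0.0028 M

From the Nernst equation, log Q = n(E° − E)/0.0592 = 2(1.05 − 1.013)/0.0592 = 1.250, so Q = 17.8.
With Q = [Mn²⁺]/[Pb²⁺] and the known concentrations, [Pb²⁺] in the denominator gives [Pb²⁺] = 0.0028 M.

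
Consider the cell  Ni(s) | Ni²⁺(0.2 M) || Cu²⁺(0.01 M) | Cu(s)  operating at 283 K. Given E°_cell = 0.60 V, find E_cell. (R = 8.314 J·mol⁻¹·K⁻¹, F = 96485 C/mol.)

Balancing electrons gives n = 2; the reaction quotient is Q = [Ni²⁺]/[Cu²⁺] = 20.0.
E = E° − (RT/nF) ln Q = 0.60 − (8.314×283)/(2×96485) × (2.996) = 0.600 − 0.037 = 0.563 V.

0.563 V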